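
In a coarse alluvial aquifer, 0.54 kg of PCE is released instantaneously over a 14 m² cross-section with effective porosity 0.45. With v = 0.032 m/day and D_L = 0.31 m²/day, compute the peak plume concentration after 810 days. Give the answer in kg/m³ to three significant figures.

The peak of an instantaneous 1D plume sits at x = vt; there the Gaussian factor is 1 and C_max = M/(n_e·A·√(4πDt)), where n_e·A is the pore area the mass is dissolved in.
√(4πDt) = √(4π × 0.31 × 810) = 56.17 m, so C_max = 0.54/(0.45 × 14 × 56.17) = 0.00153 kg/m³.

0.00153 kg/m³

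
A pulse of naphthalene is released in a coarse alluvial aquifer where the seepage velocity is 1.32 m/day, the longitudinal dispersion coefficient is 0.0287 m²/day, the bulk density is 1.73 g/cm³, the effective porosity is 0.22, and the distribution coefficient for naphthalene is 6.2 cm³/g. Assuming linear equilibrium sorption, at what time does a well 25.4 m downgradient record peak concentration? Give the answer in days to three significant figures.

957 days

Retardation factor R = 1 + ρ_b·K_d/n = 1 + 1.73 × 6.2/0.22 = 49.75.
Sorption retards both mechanisms: v_R = v/R = 0.02653 m/day, D_R = D/R = 0.0005769 m²/day.
Peak time from v_R²t² + 2D_R t − x² = 0: t = (√(D_R² + v_R²x²) − D_R)/v_R².
√(D_R² + v_R²x²) = √(0.0005769² + 0.02653² × 25.4²) = 0.6739; v_R² = 0.0007038.
t = (0.6739 − 0.0005769)/0.0007038 = 957 days.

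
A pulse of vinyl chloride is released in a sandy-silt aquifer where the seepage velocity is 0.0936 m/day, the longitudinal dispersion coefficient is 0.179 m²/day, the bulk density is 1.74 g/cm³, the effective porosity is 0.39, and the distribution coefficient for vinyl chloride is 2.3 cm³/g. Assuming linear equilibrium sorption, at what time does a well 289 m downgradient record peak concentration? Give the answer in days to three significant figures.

Retardation factor R = 1 + ρ_b·K_d/n = 1 + 1.74 × 2.3/0.39 = 11.26.
Sorption retards both mechanisms: v_R = v/R = 0.008313 m/day, D_R = D/R = 0.01590 m²/day.
Peak time from v_R²t² + 2D_R t − x² = 0: t = (√(D_R² + v_R²x²) − D_R)/v_R².
√(D_R² + v_R²x²) = √(0.01590² + 0.008313² × 289²) = 2.403; v_R² = 6.911e-05.
t = (2.403 − 0.01590)/6.911e-05 = 34500 days.

34500 days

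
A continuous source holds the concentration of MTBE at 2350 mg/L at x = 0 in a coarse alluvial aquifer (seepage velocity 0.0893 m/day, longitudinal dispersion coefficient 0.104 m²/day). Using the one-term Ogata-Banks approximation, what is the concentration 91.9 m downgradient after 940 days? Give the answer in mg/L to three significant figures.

669 mg/L

For a continuous step input, C/C₀ ≈ ½·erfc((x−vt)/(2√(Dt))).
vt = 0.0893 × 940 = 83.942 m and 2√(Dt) = 2√(0.104 × 940) = 19.77 m.
Argument (x−vt)/(2√(Dt)) = (91.9 − 83.942)/19.77 = 0.4025; ½·erfc(0.4025) = 0.2846.
C = 2350 × 0.2846 = 669 mg/L.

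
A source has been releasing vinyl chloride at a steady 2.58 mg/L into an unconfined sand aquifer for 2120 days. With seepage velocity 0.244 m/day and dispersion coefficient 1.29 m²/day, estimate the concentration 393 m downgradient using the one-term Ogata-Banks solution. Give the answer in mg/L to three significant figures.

For a continuous step input, C/C₀ ≈ ½·erfc((x−vt)/(2√(Dt))).
vt = 0.244 × 2120 = 517.28 m and 2√(Dt) = 2√(1.29 × 2120) = 104.6 m.
Argument (x−vt)/(2√(Dt)) = (393 − 517.28)/104.6 = -1.188; ½·erfc(-1.188) = 0.9535.
C = 2.58 × 0.9535 = 2.46 mg/L.

2.46 mg/L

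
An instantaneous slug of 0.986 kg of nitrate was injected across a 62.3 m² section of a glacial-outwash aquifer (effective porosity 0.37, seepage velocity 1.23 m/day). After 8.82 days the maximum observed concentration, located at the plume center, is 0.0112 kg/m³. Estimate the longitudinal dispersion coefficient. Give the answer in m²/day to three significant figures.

0.132 m²/day

At the plume center C_max = M/(n_e·A·√(4πDt)), so D = M²/(4πt·(n_e·A·C_max)²).
n_e·A·C_max = 0.37 × 62.3 × 0.0112 = 0.2582 kg/m.
D = 0.986²/(4π × 8.82 × 0.2582²) = 0.132 m²/day.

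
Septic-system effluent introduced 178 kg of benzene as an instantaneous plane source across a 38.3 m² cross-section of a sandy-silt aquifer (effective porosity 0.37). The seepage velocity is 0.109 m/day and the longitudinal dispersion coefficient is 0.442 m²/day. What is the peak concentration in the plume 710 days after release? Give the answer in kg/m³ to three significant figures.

The peak of an instantaneous 1D plume sits at x = vt; there the Gaussian factor is 1 and C_max = M/(n_e·A·√(4πDt)), where n_e·A is the pore area the mass is dissolved in.
√(4πDt) = √(4π × 0.442 × 710) = 62.80 m, so C_max = 178/(0.37 × 38.3 × 62.80) = 0.200 kg/m³.

0.200 kg/m³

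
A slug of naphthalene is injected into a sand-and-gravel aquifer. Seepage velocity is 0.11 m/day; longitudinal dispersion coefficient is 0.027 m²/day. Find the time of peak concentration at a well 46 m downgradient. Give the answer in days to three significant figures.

For the 1D instantaneous-source solution, setting ∂C/∂t = 0 at fixed x gives v²t² + 2Dt − x² = 0, so t = (√(D² + v²x²) − D)/v².
√(D² + v²x²) = √(0.027² + 0.11² × 46²) = 5.060; v² = 0.0121.
t = (5.060 − 0.027)/0.0121 = 416 days (vs. the pure-advection estimate x/v = 418 d).

416 days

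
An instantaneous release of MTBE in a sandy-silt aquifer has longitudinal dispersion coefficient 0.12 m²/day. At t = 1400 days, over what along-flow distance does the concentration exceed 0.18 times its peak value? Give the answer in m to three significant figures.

67.9 m

The plume is Gaussian with σ = √(2Dt) = √(2 × 0.12 × 1400) = 18.33 m.
C/C_peak = exp(−Δx²/(2σ²)) = 0.18 ⇒ Δx = σ·√(−2 ln 0.18) = 18.33 × 1.852 = 33.95 m.
Width = 2Δx = 67.9 m.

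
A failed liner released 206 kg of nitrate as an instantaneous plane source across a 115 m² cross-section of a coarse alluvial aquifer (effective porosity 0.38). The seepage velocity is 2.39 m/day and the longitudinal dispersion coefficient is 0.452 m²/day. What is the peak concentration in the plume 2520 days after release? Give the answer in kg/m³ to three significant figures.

The peak of an instantaneous 1D plume sits at x = vt; there the Gaussian factor is 1 and C_max = M/(n_e·A·√(4πDt)), where n_e·A is the pore area the mass is dissolved in.
√(4πDt) = √(4π × 0.452 × 2520) = 119.6 m, so C_max = 206/(0.38 × 115 × 119.6) = 0.0394 kg/m³.

0.0394 kg/m³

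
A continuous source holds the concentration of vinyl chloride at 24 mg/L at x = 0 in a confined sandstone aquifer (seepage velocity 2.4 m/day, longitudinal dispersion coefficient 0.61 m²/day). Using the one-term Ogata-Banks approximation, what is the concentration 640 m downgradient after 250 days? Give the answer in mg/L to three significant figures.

0.264 mg/L

For a continuous step input, C/C₀ ≈ ½·erfc((x−vt)/(2√(Dt))).
vt = 2.4 × 250 = 600 m and 2√(Dt) = 2√(0.61 × 250) = 24.70 m.
Argument (x−vt)/(2√(Dt)) = (640 − 600)/24.70 = 1.619; ½·erfc(1.619) = 0.01102.
C = 24 × 0.01102 = 0.264 mg/L.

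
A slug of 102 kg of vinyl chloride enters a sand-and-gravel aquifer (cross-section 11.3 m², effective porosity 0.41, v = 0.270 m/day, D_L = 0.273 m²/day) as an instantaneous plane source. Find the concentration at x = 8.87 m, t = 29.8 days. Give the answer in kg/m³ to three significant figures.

For an instantaneous plane source, C(x,t) = M/(n_e·A·√(4πDt)) · exp(−(x−vt)²/(4Dt)), with n_e·A the pore (flow) area.
Plume center vt = 0.270 × 29.8 = 8.046 m, so the well at 8.87 m is 0.824 m downgradient of the peak.
√(4πDt) = 10.11 m, giving peak height M/(n_e·A·√(4πDt)) = 102/(0.41 × 11.3 × 10.11) = 2.178 kg/m³.
(x−vt)²/(4Dt) = (0.824)²/(4 × 0.273 × 29.8) = 0.02086; exp(−0.02086) = 0.9794.
C = 2.178 × 0.9794 = 2.13 kg/m³.

2.13 kg/m³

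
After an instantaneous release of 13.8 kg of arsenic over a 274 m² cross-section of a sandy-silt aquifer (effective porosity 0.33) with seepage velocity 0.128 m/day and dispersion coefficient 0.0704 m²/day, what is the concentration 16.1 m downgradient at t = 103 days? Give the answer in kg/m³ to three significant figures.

0.0119 kg/m³

For an instantaneous plane source, C(x,t) = M/(n_e·A·√(4πDt)) · exp(−(x−vt)²/(4Dt)), with n_e·A the pore (flow) area.
Plume center vt = 0.128 × 103 = 13.184 m, so the well at 16.1 m is 2.916 m downgradient of the peak.
√(4πDt) = 9.546 m, giving peak height M/(n_e·A·√(4πDt)) = 13.8/(0.33 × 274 × 9.546) = 0.01599 kg/m³.
(x−vt)²/(4Dt) = (2.916)²/(4 × 0.0704 × 103) = 0.2932; exp(−0.2932) = 0.7459.
C = 0.01599 × 0.7459 = 0.0119 kg/m³.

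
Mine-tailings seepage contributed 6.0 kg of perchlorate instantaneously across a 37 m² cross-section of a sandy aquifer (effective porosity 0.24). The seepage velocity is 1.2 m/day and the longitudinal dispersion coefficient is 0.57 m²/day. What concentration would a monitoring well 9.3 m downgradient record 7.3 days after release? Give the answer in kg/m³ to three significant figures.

For an instantaneous plane source, C(x,t) = M/(n_e·A·√(4πDt)) · exp(−(x−vt)²/(4Dt)), with n_e·A the pore (flow) area.
Plume center vt = 1.2 × 7.3 = 8.76 m, so the well at 9.3 m is 0.54 m downgradient of the peak.
√(4πDt) = 7.231 m, giving peak height M/(n_e·A·√(4πDt)) = 6.0/(0.24 × 37 × 7.231) = 0.09344 kg/m³.
(x−vt)²/(4Dt) = (0.54)²/(4 × 0.57 × 7.3) = 0.01752; exp(−0.01752) = 0.9826.
C = 0.09344 × 0.9826 = 0.0918 kg/m³.

0.0918 kg/m³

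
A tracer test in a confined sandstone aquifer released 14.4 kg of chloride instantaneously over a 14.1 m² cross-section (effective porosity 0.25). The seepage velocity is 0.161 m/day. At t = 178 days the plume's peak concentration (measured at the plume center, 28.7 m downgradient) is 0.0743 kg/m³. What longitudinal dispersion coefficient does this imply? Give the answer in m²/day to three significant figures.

At the plume center C_max = M/(n_e·A·√(4πDt)), so D = M²/(4πt·(n_e·A·C_max)²).
n_e·A·C_max = 0.25 × 14.1 × 0.0743 = 0.2619 kg/m.
D = 14.4²/(4π × 178 × 0.2619²) = 1.35 m²/day.

1.35 m²/day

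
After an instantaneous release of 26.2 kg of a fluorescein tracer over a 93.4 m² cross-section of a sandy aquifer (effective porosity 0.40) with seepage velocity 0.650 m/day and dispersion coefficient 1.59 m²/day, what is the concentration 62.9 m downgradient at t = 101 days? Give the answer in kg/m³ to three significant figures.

0.0154 kg/m³

For an instantaneous plane source, C(x,t) = M/(n_e·A·√(4πDt)) · exp(−(x−vt)²/(4Dt)), with n_e·A the pore (flow) area.
Plume center vt = 0.650 × 101 = 65.65 m, so the well at 62.9 m is 2.75 m upgradient of the peak.
√(4πDt) = 44.92 m, giving peak height M/(n_e·A·√(4πDt)) = 26.2/(0.40 × 93.4 × 44.92) = 0.01561 kg/m³.
(x−vt)²/(4Dt) = (-2.75)²/(4 × 1.59 × 101) = 0.01177; exp(−0.01177) = 0.9883.
C = 0.01561 × 0.9883 = 0.0154 kg/m³.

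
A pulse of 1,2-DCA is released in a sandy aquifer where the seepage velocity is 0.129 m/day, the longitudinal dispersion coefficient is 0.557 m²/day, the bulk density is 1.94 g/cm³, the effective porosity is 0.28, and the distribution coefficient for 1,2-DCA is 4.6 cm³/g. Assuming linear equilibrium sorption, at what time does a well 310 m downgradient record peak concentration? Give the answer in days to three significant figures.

77900 days

Retardation factor R = 1 + ρ_b·K_d/n = 1 + 1.94 × 4.6/0.28 = 32.87.
Sorption retards both mechanisms: v_R = v/R = 0.003925 m/day, D_R = D/R = 0.01695 m²/day.
Peak time from v_R²t² + 2D_R t − x² = 0: t = (√(D_R² + v_R²x²) − D_R)/v_R².
√(D_R² + v_R²x²) = √(0.01695² + 0.003925² × 310²) = 1.217; v_R² = 1.541e-05.
t = (1.217 − 0.01695)/1.541e-05 = 77900 days.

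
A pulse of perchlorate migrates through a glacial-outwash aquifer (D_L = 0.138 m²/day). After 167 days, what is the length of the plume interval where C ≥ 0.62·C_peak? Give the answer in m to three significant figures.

The plume is Gaussian with σ = √(2Dt) = √(2 × 0.138 × 167) = 6.789 m.
C/C_peak = exp(−Δx²/(2σ²)) = 0.62 ⇒ Δx = σ·√(−2 ln 0.62) = 6.789 × 0.9778 = 6.638 m.
Width = 2Δx = 13.3 m.

13.3 m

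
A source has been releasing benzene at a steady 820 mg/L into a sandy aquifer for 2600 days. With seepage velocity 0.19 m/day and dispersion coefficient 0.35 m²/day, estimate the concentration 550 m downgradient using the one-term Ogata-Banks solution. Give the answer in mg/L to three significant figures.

77.6 mg/L

For a continuous step input, C/C₀ ≈ ½·erfc((x−vt)/(2√(Dt))).
vt = 0.19 × 2600 = 494 m and 2√(Dt) = 2√(0.35 × 2600) = 60.33 m.
Argument (x−vt)/(2√(Dt)) = (550 − 494)/60.33 = 0.9282; ½·erfc(0.9282) = 0.09465.
C = 820 × 0.09465 = 77.6 mg/L.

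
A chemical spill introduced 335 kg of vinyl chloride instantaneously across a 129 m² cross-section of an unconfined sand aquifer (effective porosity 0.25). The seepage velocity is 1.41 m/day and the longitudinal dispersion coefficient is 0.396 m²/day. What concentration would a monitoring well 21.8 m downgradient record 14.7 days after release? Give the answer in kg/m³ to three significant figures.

1.16 kg/m³

For an instantaneous plane source, C(x,t) = M/(n_e·A·√(4πDt)) · exp(−(x−vt)²/(4Dt)), with n_e·A the pore (flow) area.
Plume center vt = 1.41 × 14.7 = 20.727 m, so the well at 21.8 m is 1.073 m downgradient of the peak.
√(4πDt) = 8.553 m, giving peak height M/(n_e·A·√(4πDt)) = 335/(0.25 × 129 × 8.553) = 1.214 kg/m³.
(x−vt)²/(4Dt) = (1.073)²/(4 × 0.396 × 14.7) = 0.04945; exp(−0.04945) = 0.9518.
C = 1.214 × 0.9518 = 1.16 kg/m³.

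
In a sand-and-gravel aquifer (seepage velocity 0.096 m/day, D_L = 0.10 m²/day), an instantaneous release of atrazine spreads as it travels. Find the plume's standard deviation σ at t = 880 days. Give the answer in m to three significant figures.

13.3 m

Dispersive spreading gives a Gaussian with σ² = 2Dt; advection only shifts the center.
σ = √(2 × 0.10 × 880) = 13.3 m.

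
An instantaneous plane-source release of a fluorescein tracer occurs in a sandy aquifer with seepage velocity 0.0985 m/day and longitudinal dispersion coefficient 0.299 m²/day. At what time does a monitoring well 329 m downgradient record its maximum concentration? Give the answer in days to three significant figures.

3310 days

For the 1D instantaneous-source solution, setting ∂C/∂t = 0 at fixed x gives v²t² + 2Dt − x² = 0, so t = (√(D² + v²x²) − D)/v².
√(D² + v²x²) = √(0.299² + 0.0985² × 329²) = 32.41; v² = 0.00970225.
t = (32.41 − 0.299)/0.00970225 = 3310 days (vs. the pure-advection estimate x/v = 3340 d).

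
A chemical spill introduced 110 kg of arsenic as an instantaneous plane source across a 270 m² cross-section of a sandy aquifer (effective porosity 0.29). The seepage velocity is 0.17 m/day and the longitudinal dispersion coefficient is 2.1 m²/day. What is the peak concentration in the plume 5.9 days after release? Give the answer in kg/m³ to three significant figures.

The peak of an instantaneous 1D plume sits at x = vt; there the Gaussian factor is 1 and C_max = M/(n_e·A·√(4πDt)), where n_e·A is the pore area the mass is dissolved in.
√(4πDt) = √(4π × 2.1 × 5.9) = 12.48 m, so C_max = 110/(0.29 × 270 × 12.48) = 0.113 kg/m³.

0.113 kg/m³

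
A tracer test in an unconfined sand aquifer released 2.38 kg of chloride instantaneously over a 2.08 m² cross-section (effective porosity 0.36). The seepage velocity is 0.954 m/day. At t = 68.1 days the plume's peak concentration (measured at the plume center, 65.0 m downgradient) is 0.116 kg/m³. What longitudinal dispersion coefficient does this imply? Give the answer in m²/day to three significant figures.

At the plume center C_max = M/(n_e·A·√(4πDt)), so D = M²/(4πt·(n_e·A·C_max)²).
n_e·A·C_max = 0.36 × 2.08 × 0.116 = 0.08686 kg/m.
D = 2.38²/(4π × 68.1 × 0.08686²) = 0.877 m²/day.

0.877 m²/day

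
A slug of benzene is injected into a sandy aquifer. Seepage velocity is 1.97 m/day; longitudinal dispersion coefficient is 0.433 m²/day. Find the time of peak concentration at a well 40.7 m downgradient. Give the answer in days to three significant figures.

For the 1D instantaneous-source solution, setting ∂C/∂t = 0 at fixed x gives v²t² + 2Dt − x² = 0, so t = (√(D² + v²x²) − D)/v².
√(D² + v²x²) = √(0.433² + 1.97² × 40.7²) = 80.18; v² = 3.8809.
t = (80.18 − 0.433)/3.8809 = 20.5 days (vs. the pure-advection estimate x/v = 20.7 d).

20.5 days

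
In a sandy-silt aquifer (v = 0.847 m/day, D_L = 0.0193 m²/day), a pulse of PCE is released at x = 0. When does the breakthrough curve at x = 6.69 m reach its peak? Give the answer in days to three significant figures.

For the 1D instantaneous-source solution, setting ∂C/∂t = 0 at fixed x gives v²t² + 2Dt − x² = 0, so t = (√(D² + v²x²) − D)/v².
√(D² + v²x²) = √(0.0193² + 0.847² × 6.69²) = 5.666; v² = 0.717409.
t = (5.666 − 0.0193)/0.717409 = 7.87 days (vs. the pure-advection estimate x/v = 7.90 d).

7.87 days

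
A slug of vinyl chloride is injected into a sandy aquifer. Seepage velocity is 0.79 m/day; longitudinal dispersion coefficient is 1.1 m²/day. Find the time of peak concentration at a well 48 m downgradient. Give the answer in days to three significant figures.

59.0 days

For the 1D instantaneous-source solution, setting ∂C/∂t = 0 at fixed x gives v²t² + 2Dt − x² = 0, so t = (√(D² + v²x²) − D)/v².
√(D² + v²x²) = √(1.1² + 0.79² × 48²) = 37.94; v² = 0.6241.
t = (37.94 − 1.1)/0.6241 = 59.0 days (vs. the pure-advection estimate x/v = 60.8 d).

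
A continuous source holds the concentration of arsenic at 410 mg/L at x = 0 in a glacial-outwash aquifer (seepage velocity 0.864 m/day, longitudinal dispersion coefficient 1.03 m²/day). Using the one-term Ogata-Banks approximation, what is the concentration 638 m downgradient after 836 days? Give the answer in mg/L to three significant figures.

For a continuous step input, C/C₀ ≈ ½·erfc((x−vt)/(2√(Dt))).
vt = 0.864 × 836 = 722.304 m and 2√(Dt) = 2√(1.03 × 836) = 58.69 m.
Argument (x−vt)/(2√(Dt)) = (638 − 722.304)/58.69 = -1.436; ½·erfc(-1.436) = 0.9789.
C = 410 × 0.9789 = 401 mg/L.

401 mg/L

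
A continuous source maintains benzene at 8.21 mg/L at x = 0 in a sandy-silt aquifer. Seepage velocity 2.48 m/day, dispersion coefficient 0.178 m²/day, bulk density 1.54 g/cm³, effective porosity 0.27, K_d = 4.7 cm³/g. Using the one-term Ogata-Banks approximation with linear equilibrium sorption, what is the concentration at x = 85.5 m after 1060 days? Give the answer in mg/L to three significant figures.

Retardation factor R = 1 + ρ_b·K_d/n = 1 + 1.54 × 4.7/0.27 = 27.81.
Sorption retards both mechanisms: v_R = v/R = 0.08918 m/day, D_R = D/R = 0.006401 m²/day.
v_R·t = 0.08918 × 1060 = 94.5308 m; 2√(D_R t) = 5.210 m; argument = (85.5 − 94.5308)/5.210 = -1.733.
C = C₀ × ½·erfc(-1.733) = 8.21 × 0.9929 = 8.15 mg/L.

8.15 mg/L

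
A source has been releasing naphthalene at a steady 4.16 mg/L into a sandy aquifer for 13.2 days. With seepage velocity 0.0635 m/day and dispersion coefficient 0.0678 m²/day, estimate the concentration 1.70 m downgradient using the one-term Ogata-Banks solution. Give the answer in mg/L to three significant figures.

For a continuous step input, C/C₀ ≈ ½·erfc((x−vt)/(2√(Dt))).
vt = 0.0635 × 13.2 = 0.8382 m and 2√(Dt) = 2√(0.0678 × 13.2) = 1.892 m.
Argument (x−vt)/(2√(Dt)) = (1.70 − 0.8382)/1.892 = 0.4555; ½·erfc(0.4555) = 0.2597.
C = 4.16 × 0.2597 = 1.08 mg/L.

1.08 mg/L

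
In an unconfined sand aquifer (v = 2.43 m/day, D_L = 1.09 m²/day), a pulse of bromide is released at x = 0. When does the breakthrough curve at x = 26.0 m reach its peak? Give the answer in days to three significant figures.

For the 1D instantaneous-source solution, setting ∂C/∂t = 0 at fixed x gives v²t² + 2Dt − x² = 0, so t = (√(D² + v²x²) − D)/v².
√(D² + v²x²) = √(1.09² + 2.43² × 26.0²) = 63.19; v² = 5.9049.
t = (63.19 − 1.09)/5.9049 = 10.5 days (vs. the pure-advection estimate x/v = 10.7 d).

10.5 days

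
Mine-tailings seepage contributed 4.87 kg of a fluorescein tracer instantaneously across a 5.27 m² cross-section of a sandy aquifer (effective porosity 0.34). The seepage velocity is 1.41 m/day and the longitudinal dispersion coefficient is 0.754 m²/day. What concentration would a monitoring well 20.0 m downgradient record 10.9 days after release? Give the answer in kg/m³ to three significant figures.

For an instantaneous plane source, C(x,t) = M/(n_e·A·√(4πDt)) · exp(−(x−vt)²/(4Dt)), with n_e·A the pore (flow) area.
Plume center vt = 1.41 × 10.9 = 15.369 m, so the well at 20.0 m is 4.631 m downgradient of the peak.
√(4πDt) = 10.16 m, giving peak height M/(n_e·A·√(4πDt)) = 4.87/(0.34 × 5.27 × 10.16) = 0.2675 kg/m³.
(x−vt)²/(4Dt) = (4.631)²/(4 × 0.754 × 10.9) = 0.6524; exp(−0.6524) = 0.5208.
C = 0.2675 × 0.5208 = 0.139 kg/m³.

0.139 kg/m³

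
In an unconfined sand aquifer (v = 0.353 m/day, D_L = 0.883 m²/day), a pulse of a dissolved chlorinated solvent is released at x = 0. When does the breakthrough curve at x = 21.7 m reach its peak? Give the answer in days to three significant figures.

For the 1D instantaneous-source solution, setting ∂C/∂t = 0 at fixed x gives v²t² + 2Dt − x² = 0, so t = (√(D² + v²x²) − D)/v².
√(D² + v²x²) = √(0.883² + 0.353² × 21.7²) = 7.711; v² = 0.124609.
t = (7.711 − 0.883)/0.124609 = 54.8 days (vs. the pure-advection estimate x/v = 61.5 d).

54.8 days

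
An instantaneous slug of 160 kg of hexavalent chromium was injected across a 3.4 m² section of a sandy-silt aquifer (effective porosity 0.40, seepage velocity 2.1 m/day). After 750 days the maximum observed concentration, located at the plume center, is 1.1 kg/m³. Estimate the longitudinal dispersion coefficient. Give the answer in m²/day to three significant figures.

1.21 m²/day

At the plume center C_max = M/(n_e·A·√(4πDt)), so D = M²/(4πt·(n_e·A·C_max)²).
n_e·A·C_max = 0.40 × 3.4 × 1.1 = 1.496 kg/m.
D = 160²/(4π × 750 × 1.496²) = 1.21 m²/day.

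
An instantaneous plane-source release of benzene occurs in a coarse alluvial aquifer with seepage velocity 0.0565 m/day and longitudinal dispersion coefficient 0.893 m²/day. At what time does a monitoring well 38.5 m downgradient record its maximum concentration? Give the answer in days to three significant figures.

For the 1D instantaneous-source solution, setting ∂C/∂t = 0 at fixed x gives v²t² + 2Dt − x² = 0, so t = (√(D² + v²x²) − D)/v².
√(D² + v²x²) = √(0.893² + 0.0565² × 38.5²) = 2.351; v² = 0.00319225.
t = (2.351 − 0.893)/0.00319225 = 457 days (vs. the pure-advection estimate x/v = 681 d).

457 days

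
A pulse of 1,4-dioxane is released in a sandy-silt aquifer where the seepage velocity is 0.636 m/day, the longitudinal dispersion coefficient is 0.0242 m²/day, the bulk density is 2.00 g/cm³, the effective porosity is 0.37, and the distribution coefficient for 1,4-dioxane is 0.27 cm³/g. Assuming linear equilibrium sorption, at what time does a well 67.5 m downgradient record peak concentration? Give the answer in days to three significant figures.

261 days

Retardation factor R = 1 + ρ_b·K_d/n = 1 + 2.00 × 0.27/0.37 = 2.459.
Sorption retards both mechanisms: v_R = v/R = 0.2586 m/day, D_R = D/R = 0.009841 m²/day.
Peak time from v_R²t² + 2D_R t − x² = 0: t = (√(D_R² + v_R²x²) − D_R)/v_R².
√(D_R² + v_R²x²) = √(0.009841² + 0.2586² × 67.5²) = 17.46; v_R² = 0.06687.
t = (17.46 − 0.009841)/0.06687 = 261 days.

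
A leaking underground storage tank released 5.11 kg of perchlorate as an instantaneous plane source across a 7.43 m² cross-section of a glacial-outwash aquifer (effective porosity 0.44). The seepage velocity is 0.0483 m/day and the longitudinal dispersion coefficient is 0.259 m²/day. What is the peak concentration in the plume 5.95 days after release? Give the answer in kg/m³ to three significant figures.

The peak of an instantaneous 1D plume sits at x = vt; there the Gaussian factor is 1 and C_max = M/(n_e·A·√(4πDt)), where n_e·A is the pore area the mass is dissolved in.
√(4πDt) = √(4π × 0.259 × 5.95) = 4.401 m, so C_max = 5.11/(0.44 × 7.43 × 4.401) = 0.355 kg/m³.

0.355 kg/m³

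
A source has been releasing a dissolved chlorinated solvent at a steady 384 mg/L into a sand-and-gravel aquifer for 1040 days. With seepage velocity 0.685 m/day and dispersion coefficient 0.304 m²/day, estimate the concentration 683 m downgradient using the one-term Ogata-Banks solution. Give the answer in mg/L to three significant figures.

For a continuous step input, C/C₀ ≈ ½·erfc((x−vt)/(2√(Dt))).
vt = 0.685 × 1040 = 712.4 m and 2√(Dt) = 2√(0.304 × 1040) = 35.56 m.
Argument (x−vt)/(2√(Dt)) = (683 − 712.4)/35.56 = -0.8268; ½·erfc(-0.8268) = 0.8789.
C = 384 × 0.8789 = 337 mg/L.

337 mg/L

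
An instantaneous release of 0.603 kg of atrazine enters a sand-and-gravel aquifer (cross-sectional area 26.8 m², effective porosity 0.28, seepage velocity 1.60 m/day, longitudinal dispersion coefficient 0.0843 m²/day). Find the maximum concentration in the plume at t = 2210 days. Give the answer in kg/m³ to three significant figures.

The peak of an instantaneous 1D plume sits at x = vt; there the Gaussian factor is 1 and C_max = M/(n_e·A·√(4πDt)), where n_e·A is the pore area the mass is dissolved in.
√(4πDt) = √(4π × 0.0843 × 2210) = 48.39 m, so C_max = 0.603/(0.28 × 26.8 × 48.39) = 0.00166 kg/m³.

0.00166 kg/m³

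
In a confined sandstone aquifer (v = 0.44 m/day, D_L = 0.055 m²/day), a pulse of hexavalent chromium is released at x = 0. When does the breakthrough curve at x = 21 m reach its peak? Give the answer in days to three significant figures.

47.4 days

For the 1D instantaneous-source solution, setting ∂C/∂t = 0 at fixed x gives v²t² + 2Dt − x² = 0, so t = (√(D² + v²x²) − D)/v².
√(D² + v²x²) = √(0.055² + 0.44² × 21²) = 9.240; v² = 0.1936.
t = (9.240 − 0.055)/0.1936 = 47.4 days (vs. the pure-advection estimate x/v = 47.7 d).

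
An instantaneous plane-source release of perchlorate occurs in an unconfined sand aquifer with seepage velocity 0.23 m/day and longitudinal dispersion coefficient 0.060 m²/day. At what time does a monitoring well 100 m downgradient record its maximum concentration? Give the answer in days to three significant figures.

434 days

For the 1D instantaneous-source solution, setting ∂C/∂t = 0 at fixed x gives v²t² + 2Dt − x² = 0, so t = (√(D² + v²x²) − D)/v².
√(D² + v²x²) = √(0.060² + 0.23² × 100²) = 23.00; v² = 0.0529.
t = (23.00 − 0.060)/0.0529 = 434 days (vs. the pure-advection estimate x/v = 435 d).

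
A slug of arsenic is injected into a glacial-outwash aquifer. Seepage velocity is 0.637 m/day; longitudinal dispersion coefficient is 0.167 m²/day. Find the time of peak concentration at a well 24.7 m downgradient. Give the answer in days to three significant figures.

38.4 days

For the 1D instantaneous-source solution, setting ∂C/∂t = 0 at fixed x gives v²t² + 2Dt − x² = 0, so t = (√(D² + v²x²) − D)/v².
√(D² + v²x²) = √(0.167² + 0.637² × 24.7²) = 15.73; v² = 0.405769.
t = (15.73 − 0.167)/0.405769 = 38.4 days (vs. the pure-advection estimate x/v = 38.8 d).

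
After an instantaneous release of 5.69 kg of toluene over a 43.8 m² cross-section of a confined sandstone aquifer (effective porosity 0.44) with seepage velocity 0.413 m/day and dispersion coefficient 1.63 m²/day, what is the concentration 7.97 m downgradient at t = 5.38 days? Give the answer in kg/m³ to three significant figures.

For an instantaneous plane source, C(x,t) = M/(n_e·A·√(4πDt)) · exp(−(x−vt)²/(4Dt)), with n_e·A the pore (flow) area.
Plume center vt = 0.413 × 5.38 = 2.22194 m, so the well at 7.97 m is 5.74806 m downgradient of the peak.
√(4πDt) = 10.50 m, giving peak height M/(n_e·A·√(4πDt)) = 5.69/(0.44 × 43.8 × 10.50) = 0.02812 kg/m³.
(x−vt)²/(4Dt) = (5.74806)²/(4 × 1.63 × 5.38) = 0.9419; exp(−0.9419) = 0.3899.
C = 0.02812 × 0.3899 = 0.0110 kg/m³.

0.0110 kg/m³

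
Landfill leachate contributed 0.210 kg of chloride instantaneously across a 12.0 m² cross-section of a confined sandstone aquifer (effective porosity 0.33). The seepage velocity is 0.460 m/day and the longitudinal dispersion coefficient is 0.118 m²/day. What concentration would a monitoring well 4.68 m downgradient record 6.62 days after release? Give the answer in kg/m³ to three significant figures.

0.00720 kg/m³

For an instantaneous plane source, C(x,t) = M/(n_e·A·√(4πDt)) · exp(−(x−vt)²/(4Dt)), with n_e·A the pore (flow) area.
Plume center vt = 0.460 × 6.62 = 3.0452 m, so the well at 4.68 m is 1.6348 m downgradient of the peak.
√(4πDt) = 3.133 m, giving peak height M/(n_e·A·√(4πDt)) = 0.210/(0.33 × 12.0 × 3.133) = 0.01693 kg/m³.
(x−vt)²/(4Dt) = (1.6348)²/(4 × 0.118 × 6.62) = 0.8553; exp(−0.8553) = 0.4252.
C = 0.01693 × 0.4252 = 0.00720 kg/m³.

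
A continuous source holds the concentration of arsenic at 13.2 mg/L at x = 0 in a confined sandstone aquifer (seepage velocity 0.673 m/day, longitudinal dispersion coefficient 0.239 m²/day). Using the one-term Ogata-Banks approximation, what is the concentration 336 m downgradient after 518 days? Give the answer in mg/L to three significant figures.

10.4 mg/L

For a continuous step input, C/C₀ ≈ ½·erfc((x−vt)/(2√(Dt))).
vt = 0.673 × 518 = 348.614 m and 2√(Dt) = 2√(0.239 × 518) = 22.25 m.
Argument (x−vt)/(2√(Dt)) = (336 − 348.614)/22.25 = -0.5669; ½·erfc(-0.5669) = 0.7886.
C = 13.2 × 0.7886 = 10.4 mg/L.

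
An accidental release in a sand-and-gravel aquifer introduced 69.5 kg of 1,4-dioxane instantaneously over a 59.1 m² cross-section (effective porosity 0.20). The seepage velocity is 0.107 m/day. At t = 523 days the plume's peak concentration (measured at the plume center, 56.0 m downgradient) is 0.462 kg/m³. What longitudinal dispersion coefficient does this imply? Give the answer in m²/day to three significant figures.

At the plume center C_max = M/(n_e·A·√(4πDt)), so D = M²/(4πt·(n_e·A·C_max)²).
n_e·A·C_max = 0.20 × 59.1 × 0.462 = 5.461 kg/m.
D = 69.5²/(4π × 523 × 5.461²) = 0.0246 m²/day.

0.0246 m²/day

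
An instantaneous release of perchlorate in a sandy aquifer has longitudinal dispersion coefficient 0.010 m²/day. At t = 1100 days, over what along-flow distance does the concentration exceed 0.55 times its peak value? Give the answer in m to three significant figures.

The plume is Gaussian with σ = √(2Dt) = √(2 × 0.010 × 1100) = 4.690 m.
C/C_peak = exp(−Δx²/(2σ²)) = 0.55 ⇒ Δx = σ·√(−2 ln 0.55) = 4.690 × 1.093 = 5.126 m.
Width = 2Δx = 10.3 m.

10.3 m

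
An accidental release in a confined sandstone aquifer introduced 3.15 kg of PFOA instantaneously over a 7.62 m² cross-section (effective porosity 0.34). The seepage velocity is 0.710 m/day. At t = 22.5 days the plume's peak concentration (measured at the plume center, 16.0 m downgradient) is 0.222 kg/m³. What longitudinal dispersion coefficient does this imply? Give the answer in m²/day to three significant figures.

At the plume center C_max = M/(n_e·A·√(4πDt)), so D = M²/(4πt·(n_e·A·C_max)²).
n_e·A·C_max = 0.34 × 7.62 × 0.222 = 0.5752 kg/m.
D = 3.15²/(4π × 22.5 × 0.5752²) = 0.106 m²/day.

0.106 m²/day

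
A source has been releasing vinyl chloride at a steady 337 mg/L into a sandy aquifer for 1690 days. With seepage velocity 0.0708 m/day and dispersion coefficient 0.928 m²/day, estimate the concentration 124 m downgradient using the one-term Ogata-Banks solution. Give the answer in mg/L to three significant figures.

158 mg/L

For a continuous step input, C/C₀ ≈ ½·erfc((x−vt)/(2√(Dt))).
vt = 0.0708 × 1690 = 119.652 m and 2√(Dt) = 2√(0.928 × 1690) = 79.20 m.
Argument (x−vt)/(2√(Dt)) = (124 − 119.652)/79.20 = 0.05490; ½·erfc(0.05490) = 0.4691.
C = 337 × 0.4691 = 158 mg/L.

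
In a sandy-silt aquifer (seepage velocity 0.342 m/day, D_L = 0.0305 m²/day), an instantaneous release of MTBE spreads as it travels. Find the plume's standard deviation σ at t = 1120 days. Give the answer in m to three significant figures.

Dispersive spreading gives a Gaussian with σ² = 2Dt; advection only shifts the center.
σ = √(2 × 0.0305 × 1120) = 8.27 m.

8.27 m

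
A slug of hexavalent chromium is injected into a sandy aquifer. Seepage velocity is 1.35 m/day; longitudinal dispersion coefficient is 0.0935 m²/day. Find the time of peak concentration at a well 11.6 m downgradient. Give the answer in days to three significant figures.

8.54 days

For the 1D instantaneous-source solution, setting ∂C/∂t = 0 at fixed x gives v²t² + 2Dt − x² = 0, so t = (√(D² + v²x²) − D)/v².
√(D² + v²x²) = √(0.0935² + 1.35² × 11.6²) = 15.66; v² = 1.8225.
t = (15.66 − 0.0935)/1.8225 = 8.54 days (vs. the pure-advection estimate x/v = 8.59 d).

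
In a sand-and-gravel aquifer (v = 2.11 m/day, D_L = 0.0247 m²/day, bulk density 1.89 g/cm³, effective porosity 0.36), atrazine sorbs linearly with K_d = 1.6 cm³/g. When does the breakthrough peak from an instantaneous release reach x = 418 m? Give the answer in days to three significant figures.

1860 days

Retardation factor R = 1 + ρ_b·K_d/n = 1 + 1.89 × 1.6/0.36 = 9.400.
Sorption retards both mechanisms: v_R = v/R = 0.2245 m/day, D_R = D/R = 0.002628 m²/day.
Peak time from v_R²t² + 2D_R t − x² = 0: t = (√(D_R² + v_R²x²) − D_R)/v_R².
√(D_R² + v_R²x²) = √(0.002628² + 0.2245² × 418²) = 93.84; v_R² = 0.05040.
t = (93.84 − 0.002628)/0.05040 = 1860 days.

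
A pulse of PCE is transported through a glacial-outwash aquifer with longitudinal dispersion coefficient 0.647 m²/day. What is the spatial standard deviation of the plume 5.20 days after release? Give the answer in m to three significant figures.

2.59 m

Dispersive spreading gives a Gaussian with σ² = 2Dt; advection only shifts the center.
σ = √(2 × 0.647 × 5.20) = 2.59 m.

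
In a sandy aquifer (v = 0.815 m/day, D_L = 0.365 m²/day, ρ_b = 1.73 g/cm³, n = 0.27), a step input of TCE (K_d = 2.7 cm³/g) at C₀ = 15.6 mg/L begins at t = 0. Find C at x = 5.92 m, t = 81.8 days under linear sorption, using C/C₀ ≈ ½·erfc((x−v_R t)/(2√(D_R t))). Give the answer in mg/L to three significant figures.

Retardation factor R = 1 + ρ_b·K_d/n = 1 + 1.73 × 2.7/0.27 = 18.30.
Sorption retards both mechanisms: v_R = v/R = 0.04454 m/day, D_R = D/R = 0.01995 m²/day.
v_R·t = 0.04454 × 81.8 = 3.643372 m; 2√(D_R t) = 2.555 m; argument = (5.92 − 3.643372)/2.555 = 0.8910.
C = C₀ × ½·erfc(0.8910) = 15.6 × 0.1038 = 1.62 mg/L.

1.62 mg/L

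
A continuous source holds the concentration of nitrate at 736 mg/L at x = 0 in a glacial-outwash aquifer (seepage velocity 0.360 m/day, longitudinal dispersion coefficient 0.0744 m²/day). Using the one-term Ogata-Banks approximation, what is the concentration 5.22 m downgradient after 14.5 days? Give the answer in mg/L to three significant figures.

For a continuous step input, C/C₀ ≈ ½·erfc((x−vt)/(2√(Dt))).
vt = 0.360 × 14.5 = 5.22 m and 2√(Dt) = 2√(0.0744 × 14.5) = 2.077 m.
Argument (x−vt)/(2√(Dt)) = (5.22 − 5.22)/2.077 = 0; ½·erfc(0) = 0.5000.
C = 736 × 0.5000 = 368 mg/L.

368 mg/L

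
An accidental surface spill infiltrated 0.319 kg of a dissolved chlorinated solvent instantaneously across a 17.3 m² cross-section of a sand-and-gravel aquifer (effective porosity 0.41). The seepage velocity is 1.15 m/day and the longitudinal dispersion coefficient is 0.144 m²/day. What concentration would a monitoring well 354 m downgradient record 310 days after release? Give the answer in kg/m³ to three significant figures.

0.00183 kg/m³

For an instantaneous plane source, C(x,t) = M/(n_e·A·√(4πDt)) · exp(−(x−vt)²/(4Dt)), with n_e·A the pore (flow) area.
Plume center vt = 1.15 × 310 = 356.5 m, so the well at 354 m is 2.5 m upgradient of the peak.
√(4πDt) = 23.68 m, giving peak height M/(n_e·A·√(4πDt)) = 0.319/(0.41 × 17.3 × 23.68) = 0.001899 kg/m³.
(x−vt)²/(4Dt) = (-2.5)²/(4 × 0.144 × 310) = 0.03500; exp(−0.03500) = 0.9656.
C = 0.001899 × 0.9656 = 0.00183 kg/m³.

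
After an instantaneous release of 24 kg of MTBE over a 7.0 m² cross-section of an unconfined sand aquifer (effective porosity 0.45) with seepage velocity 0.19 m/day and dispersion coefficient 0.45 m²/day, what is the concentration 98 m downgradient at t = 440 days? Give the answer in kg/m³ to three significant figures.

For an instantaneous plane source, C(x,t) = M/(n_e·A·√(4πDt)) · exp(−(x−vt)²/(4Dt)), with n_e·A the pore (flow) area.
Plume center vt = 0.19 × 440 = 83.6 m, so the well at 98 m is 14.4 m downgradient of the peak.
√(4πDt) = 49.88 m, giving peak height M/(n_e·A·√(4πDt)) = 24/(0.45 × 7.0 × 49.88) = 0.1527 kg/m³.
(x−vt)²/(4Dt) = (14.4)²/(4 × 0.45 × 440) = 0.2618; exp(−0.2618) = 0.7697.
C = 0.1527 × 0.7697 = 0.118 kg/m³.

0.118 kg/m³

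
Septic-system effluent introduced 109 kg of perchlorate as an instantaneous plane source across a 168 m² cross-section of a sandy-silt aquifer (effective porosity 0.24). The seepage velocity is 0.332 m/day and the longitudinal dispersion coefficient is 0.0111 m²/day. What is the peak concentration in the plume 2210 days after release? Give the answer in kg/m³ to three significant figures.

The peak of an instantaneous 1D plume sits at x = vt; there the Gaussian factor is 1 and C_max = M/(n_e·A·√(4πDt)), where n_e·A is the pore area the mass is dissolved in.
√(4πDt) = √(4π × 0.0111 × 2210) = 17.56 m, so C_max = 109/(0.24 × 168 × 17.56) = 0.154 kg/m³.

0.154 kg/m³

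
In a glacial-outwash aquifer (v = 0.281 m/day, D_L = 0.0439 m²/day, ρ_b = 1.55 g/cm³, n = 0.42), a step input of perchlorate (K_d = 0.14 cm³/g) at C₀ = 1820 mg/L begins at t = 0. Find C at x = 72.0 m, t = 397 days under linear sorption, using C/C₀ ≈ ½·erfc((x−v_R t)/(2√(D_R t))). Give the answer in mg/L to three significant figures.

1140 mg/L

Retardation factor R = 1 + ρ_b·K_d/n = 1 + 1.55 × 0.14/0.42 = 1.517.
Sorption retards both mechanisms: v_R = v/R = 0.1852 m/day, D_R = D/R = 0.02894 m²/day.
v_R·t = 0.1852 × 397 = 73.5244 m; 2√(D_R t) = 6.779 m; argument = (72.0 − 73.5244)/6.779 = -0.2249.
C = C₀ × ½·erfc(-0.2249) = 1820 × 0.6248 = 1140 mg/L.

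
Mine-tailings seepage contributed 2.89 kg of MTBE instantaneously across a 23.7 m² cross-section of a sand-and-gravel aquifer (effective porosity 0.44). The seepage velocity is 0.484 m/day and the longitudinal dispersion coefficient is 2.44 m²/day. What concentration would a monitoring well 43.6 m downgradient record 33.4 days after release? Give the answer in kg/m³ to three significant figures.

0.000861 kg/m³

For an instantaneous plane source, C(x,t) = M/(n_e·A·√(4πDt)) · exp(−(x−vt)²/(4Dt)), with n_e·A the pore (flow) area.
Plume center vt = 0.484 × 33.4 = 16.1656 m, so the well at 43.6 m is 27.4344 m downgradient of the peak.
√(4πDt) = 32.00 m, giving peak height M/(n_e·A·√(4πDt)) = 2.89/(0.44 × 23.7 × 32.00) = 0.008661 kg/m³.
(x−vt)²/(4Dt) = (27.4344)²/(4 × 2.44 × 33.4) = 2.309; exp(−2.309) = 0.09936.
C = 0.008661 × 0.09936 = 0.000861 kg/m³.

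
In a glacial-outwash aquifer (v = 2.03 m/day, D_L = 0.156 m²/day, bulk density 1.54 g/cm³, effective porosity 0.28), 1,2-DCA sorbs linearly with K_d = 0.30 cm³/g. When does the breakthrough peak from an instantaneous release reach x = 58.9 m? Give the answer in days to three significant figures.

76.8 days

Retardation factor R = 1 + ρ_b·K_d/n = 1 + 1.54 × 0.30/0.28 = 2.650.
Sorption retards both mechanisms: v_R = v/R = 0.7660 m/day, D_R = D/R = 0.05887 m²/day.
Peak time from v_R²t² + 2D_R t − x² = 0: t = (√(D_R² + v_R²x²) − D_R)/v_R².
√(D_R² + v_R²x²) = √(0.05887² + 0.7660² × 58.9²) = 45.12; v_R² = 0.5868.
t = (45.12 − 0.05887)/0.5868 = 76.8 days.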